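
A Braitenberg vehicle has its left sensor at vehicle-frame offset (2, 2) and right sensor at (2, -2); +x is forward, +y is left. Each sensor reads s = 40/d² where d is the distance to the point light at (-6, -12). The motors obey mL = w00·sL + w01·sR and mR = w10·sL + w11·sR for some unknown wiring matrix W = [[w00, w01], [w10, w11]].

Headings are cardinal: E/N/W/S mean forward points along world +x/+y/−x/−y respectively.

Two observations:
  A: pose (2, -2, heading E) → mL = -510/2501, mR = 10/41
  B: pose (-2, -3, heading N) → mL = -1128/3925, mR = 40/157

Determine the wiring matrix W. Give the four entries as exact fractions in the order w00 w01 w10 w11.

-1/2 -1/2 0 1

obs A: pose=(2,-2,E) → sL=10/61, sR=10/41, mL=-510/2501, mR=10/41
obs B: pose=(-2,-3,N) → sL=8/25, sR=40/157, mL=-1128/3925, mR=40/157
sensor matrix S = [[10/61, 10/41], [8/25, 40/157]]; det S = -71232/1963285
solve [mL_A; mL_B] = S·[w00; w01] and [mR_A; mR_B] = S·[w10; w11]:
  w00 = -1/2, w01 = -1/2, w10 = 0, w11 = 1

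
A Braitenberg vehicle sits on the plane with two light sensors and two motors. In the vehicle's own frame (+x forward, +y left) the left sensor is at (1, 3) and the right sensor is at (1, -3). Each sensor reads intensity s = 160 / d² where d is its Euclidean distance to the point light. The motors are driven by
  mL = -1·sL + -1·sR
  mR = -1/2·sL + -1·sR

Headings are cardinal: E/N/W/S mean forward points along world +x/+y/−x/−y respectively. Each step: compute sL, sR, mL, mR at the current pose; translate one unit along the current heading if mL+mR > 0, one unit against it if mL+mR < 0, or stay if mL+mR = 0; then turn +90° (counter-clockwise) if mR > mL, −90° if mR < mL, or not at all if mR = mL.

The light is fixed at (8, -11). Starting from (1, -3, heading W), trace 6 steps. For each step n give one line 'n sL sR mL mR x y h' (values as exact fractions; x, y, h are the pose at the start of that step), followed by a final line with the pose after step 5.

n=0: pose=(1,-3,W); sL=160/89, sR=32/37; mL=-8768/3293, mR=-5808/3293; mL+mR=-14576/3293 → advance -1; mR−mL=80/89 → turn +1·90°
n=1: pose=(2,-3,S); sL=80/29, sR=16/13; mL=-1504/377, mR=-984/377; mL+mR=-2488/377 → advance -1; mR−mL=40/29 → turn +1·90°
n=2: pose=(2,-2,E); sL=160/169, sR=160/61; mL=-36800/10309, mR=-31920/10309; mL+mR=-68720/10309 → advance -1; mR−mL=80/169 → turn +1·90°
n=3: pose=(1,-2,N); sL=4/5, sR=40/29; mL=-316/145, mR=-258/145; mL+mR=-574/145 → advance -1; mR−mL=2/5 → turn +1·90°
n=4: pose=(1,-3,W); sL=160/89, sR=32/37; mL=-8768/3293, mR=-5808/3293; mL+mR=-14576/3293 → advance -1; mR−mL=80/89 → turn +1·90°
n=5: pose=(2,-3,S); sL=80/29, sR=16/13; mL=-1504/377, mR=-984/377; mL+mR=-2488/377 → advance -1; mR−mL=40/29 → turn +1·90°

0 160/89 32/37 -8768/3293 -5808/3293 1 -3 W
1 80/29 16/13 -1504/377 -984/377 2 -3 S
2 160/169 160/61 -36800/10309 -31920/10309 2 -2 E
3 4/5 40/29 -316/145 -258/145 1 -2 N
4 160/89 32/37 -8768/3293 -5808/3293 1 -3 W
5 80/29 16/13 -1504/377 -984/377 2 -3 S
final 2 -2 E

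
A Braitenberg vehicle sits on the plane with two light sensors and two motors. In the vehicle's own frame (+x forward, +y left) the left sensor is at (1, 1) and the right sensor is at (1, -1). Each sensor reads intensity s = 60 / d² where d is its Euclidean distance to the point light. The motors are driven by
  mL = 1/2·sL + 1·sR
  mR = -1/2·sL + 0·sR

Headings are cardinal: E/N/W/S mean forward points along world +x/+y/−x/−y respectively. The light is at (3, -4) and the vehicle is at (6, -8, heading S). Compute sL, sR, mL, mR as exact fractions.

60/41 60/29 3330/1189 -30/41

left sensor world pos  = (7, -9); dL² = 41
right sensor world pos = (5, -9); dR² = 29
sL = 60/41 = 60/41
sR = 60/29 = 60/29
mL = 1/2·sL + 1·sR = 3330/1189
mR = -1/2·sL + 0·sR = -30/41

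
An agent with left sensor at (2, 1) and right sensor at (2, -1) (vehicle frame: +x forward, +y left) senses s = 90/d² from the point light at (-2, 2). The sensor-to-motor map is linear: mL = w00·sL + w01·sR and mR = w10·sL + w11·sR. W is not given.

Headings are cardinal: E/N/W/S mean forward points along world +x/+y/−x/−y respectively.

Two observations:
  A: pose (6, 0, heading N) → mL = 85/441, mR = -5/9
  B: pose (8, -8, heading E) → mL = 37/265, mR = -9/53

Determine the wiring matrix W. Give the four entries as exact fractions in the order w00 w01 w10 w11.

obs A: pose=(6,0,N) → sL=90/49, sR=10/9, mL=85/441, mR=-5/9
obs B: pose=(8,-8,E) → sL=2/5, sR=18/53, mL=37/265, mR=-9/53
sensor matrix S = [[90/49, 10/9], [2/5, 18/53]]; det S = 4192/23373
solve [mL_A; mL_B] = S·[w00; w01] and [mR_A; mR_B] = S·[w10; w11]:
  w00 = -1/2, w01 = 1, w10 = 0, w11 = -1/2

-1/2 1 0 -1/2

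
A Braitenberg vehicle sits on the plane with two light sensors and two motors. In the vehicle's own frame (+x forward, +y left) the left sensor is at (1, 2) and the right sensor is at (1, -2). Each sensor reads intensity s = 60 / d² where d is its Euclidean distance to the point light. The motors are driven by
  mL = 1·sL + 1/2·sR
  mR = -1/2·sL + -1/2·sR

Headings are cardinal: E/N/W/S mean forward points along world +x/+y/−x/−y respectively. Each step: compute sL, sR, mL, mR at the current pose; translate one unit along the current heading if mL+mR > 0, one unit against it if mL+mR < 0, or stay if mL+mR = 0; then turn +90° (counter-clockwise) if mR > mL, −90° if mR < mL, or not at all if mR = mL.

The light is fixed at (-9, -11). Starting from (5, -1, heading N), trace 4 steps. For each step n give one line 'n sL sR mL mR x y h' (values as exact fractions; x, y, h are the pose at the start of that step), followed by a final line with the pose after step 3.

0 12/53 60/377 6114/19981 -3852/19981 5 -1 N
1 30/197 10/51 2515/10047 -1750/10047 5 0 E
2 60/389 60/269 27810/104641 -19740/104641 6 0 S
3 3/13 3/17 141/442 -45/221 6 -1 W
final 5 -1 N

n=0: pose=(5,-1,N); sL=12/53, sR=60/377; mL=6114/19981, mR=-3852/19981; mL+mR=6/53 → advance +1; mR−mL=-9966/19981 → turn -1·90°
n=1: pose=(5,0,E); sL=30/197, sR=10/51; mL=2515/10047, mR=-1750/10047; mL+mR=15/197 → advance +1; mR−mL=-4265/10047 → turn -1·90°
n=2: pose=(6,0,S); sL=60/389, sR=60/269; mL=27810/104641, mR=-19740/104641; mL+mR=30/389 → advance +1; mR−mL=-47550/104641 → turn -1·90°
n=3: pose=(6,-1,W); sL=3/13, sR=3/17; mL=141/442, mR=-45/221; mL+mR=3/26 → advance +1; mR−mL=-231/442 → turn -1·90°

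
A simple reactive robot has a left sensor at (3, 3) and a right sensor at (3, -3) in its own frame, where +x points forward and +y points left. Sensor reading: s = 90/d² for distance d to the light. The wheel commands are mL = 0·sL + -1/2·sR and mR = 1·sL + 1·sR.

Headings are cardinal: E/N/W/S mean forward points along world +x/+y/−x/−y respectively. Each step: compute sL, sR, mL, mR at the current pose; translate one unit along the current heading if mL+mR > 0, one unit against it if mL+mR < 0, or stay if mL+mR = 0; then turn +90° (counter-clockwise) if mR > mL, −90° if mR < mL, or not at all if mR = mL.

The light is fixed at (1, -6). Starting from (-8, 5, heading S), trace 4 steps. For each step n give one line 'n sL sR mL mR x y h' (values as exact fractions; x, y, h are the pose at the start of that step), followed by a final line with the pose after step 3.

0 9/10 45/104 -45/208 693/520 -8 5 S
1 18/41 18/17 -9/17 1044/697 -8 4 E
2 9/29 45/97 -45/194 2178/2813 -7 4 N
3 18/37 90/317 -45/317 9036/11729 -7 5 W
final -8 5 S

n=0: pose=(-8,5,S); sL=9/10, sR=45/104; mL=-45/208, mR=693/520; mL+mR=1161/1040 → advance +1; mR−mL=1611/1040 → turn +1·90°
n=1: pose=(-8,4,E); sL=18/41, sR=18/17; mL=-9/17, mR=1044/697; mL+mR=675/697 → advance +1; mR−mL=1413/697 → turn +1·90°
n=2: pose=(-7,4,N); sL=9/29, sR=45/97; mL=-45/194, mR=2178/2813; mL+mR=3051/5626 → advance +1; mR−mL=5661/5626 → turn +1·90°
n=3: pose=(-7,5,W); sL=18/37, sR=90/317; mL=-45/317, mR=9036/11729; mL+mR=7371/11729 → advance +1; mR−mL=10701/11729 → turn +1·90°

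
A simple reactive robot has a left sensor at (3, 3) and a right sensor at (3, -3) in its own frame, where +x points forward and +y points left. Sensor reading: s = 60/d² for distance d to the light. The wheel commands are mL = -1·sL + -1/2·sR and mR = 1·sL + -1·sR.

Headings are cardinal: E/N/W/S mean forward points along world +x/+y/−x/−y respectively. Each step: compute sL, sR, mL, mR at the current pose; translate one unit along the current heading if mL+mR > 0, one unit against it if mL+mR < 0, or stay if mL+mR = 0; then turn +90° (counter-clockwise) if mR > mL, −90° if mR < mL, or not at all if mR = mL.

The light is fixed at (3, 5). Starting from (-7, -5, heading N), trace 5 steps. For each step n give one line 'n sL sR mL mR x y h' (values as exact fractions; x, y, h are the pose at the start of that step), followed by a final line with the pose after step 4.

n=0: pose=(-7,-5,N); sL=30/109, sR=30/49; mL=-3105/5341, mR=-1800/5341; mL+mR=-45/49 → advance -1; mR−mL=1305/5341 → turn +1·90°
n=1: pose=(-7,-6,W); sL=12/73, sR=60/233; mL=-4986/17009, mR=-1584/17009; mL+mR=-90/233 → advance -1; mR−mL=3402/17009 → turn +1·90°
n=2: pose=(-6,-6,S); sL=15/58, sR=3/17; mL=-171/493, mR=81/986; mL+mR=-9/34 → advance -1; mR−mL=423/986 → turn +1·90°
n=3: pose=(-6,-5,E); sL=12/17, sR=12/41; mL=-594/697, mR=288/697; mL+mR=-18/41 → advance -1; mR−mL=882/697 → turn +1·90°
n=4: pose=(-7,-5,N); sL=30/109, sR=30/49; mL=-3105/5341, mR=-1800/5341; mL+mR=-45/49 → advance -1; mR−mL=1305/5341 → turn +1·90°

0 30/109 30/49 -3105/5341 -1800/5341 -7 -5 N
1 12/73 60/233 -4986/17009 -1584/17009 -7 -6 W
2 15/58 3/17 -171/493 81/986 -6 -6 S
3 12/17 12/41 -594/697 288/697 -6 -5 E
4 30/109 30/49 -3105/5341 -1800/5341 -7 -5 N
final -7 -6 W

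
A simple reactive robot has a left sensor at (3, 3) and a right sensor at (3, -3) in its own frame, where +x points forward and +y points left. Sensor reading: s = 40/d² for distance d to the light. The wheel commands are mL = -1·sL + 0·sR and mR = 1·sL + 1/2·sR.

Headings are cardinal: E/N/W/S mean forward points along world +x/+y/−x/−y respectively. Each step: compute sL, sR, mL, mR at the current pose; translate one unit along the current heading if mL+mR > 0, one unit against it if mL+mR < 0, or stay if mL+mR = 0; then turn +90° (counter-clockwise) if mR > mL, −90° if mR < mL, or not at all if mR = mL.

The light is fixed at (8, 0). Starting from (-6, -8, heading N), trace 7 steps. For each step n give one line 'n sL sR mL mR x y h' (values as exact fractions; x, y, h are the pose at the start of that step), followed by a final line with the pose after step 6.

n=0: pose=(-6,-8,N); sL=20/157, sR=20/73; mL=-20/157, mR=3030/11461; mL+mR=10/73 → advance +1; mR−mL=4490/11461 → turn +1·90°
n=1: pose=(-6,-7,W); sL=40/389, sR=8/61; mL=-40/389, mR=3996/23729; mL+mR=4/61 → advance +1; mR−mL=6436/23729 → turn +1·90°
n=2: pose=(-7,-7,S); sL=10/61, sR=5/53; mL=-10/61, mR=1365/6466; mL+mR=5/106 → advance +1; mR−mL=2425/6466 → turn +1·90°
n=3: pose=(-7,-8,E); sL=40/169, sR=8/53; mL=-40/169, mR=2796/8957; mL+mR=4/53 → advance +1; mR−mL=4916/8957 → turn +1·90°
n=4: pose=(-6,-8,N); sL=20/157, sR=20/73; mL=-20/157, mR=3030/11461; mL+mR=10/73 → advance +1; mR−mL=4490/11461 → turn +1·90°
n=5: pose=(-6,-7,W); sL=40/389, sR=8/61; mL=-40/389, mR=3996/23729; mL+mR=4/61 → advance +1; mR−mL=6436/23729 → turn +1·90°
n=6: pose=(-7,-7,S); sL=10/61, sR=5/53; mL=-10/61, mR=1365/6466; mL+mR=5/106 → advance +1; mR−mL=2425/6466 → turn +1·90°

0 20/157 20/73 -20/157 3030/11461 -6 -8 N
1 40/389 8/61 -40/389 3996/23729 -6 -7 W
2 10/61 5/53 -10/61 1365/6466 -7 -7 S
3 40/169 8/53 -40/169 2796/8957 -7 -8 E
4 20/157 20/73 -20/157 3030/11461 -6 -8 N
5 40/389 8/61 -40/389 3996/23729 -6 -7 W
6 10/61 5/53 -10/61 1365/6466 -7 -7 S
final -7 -8 E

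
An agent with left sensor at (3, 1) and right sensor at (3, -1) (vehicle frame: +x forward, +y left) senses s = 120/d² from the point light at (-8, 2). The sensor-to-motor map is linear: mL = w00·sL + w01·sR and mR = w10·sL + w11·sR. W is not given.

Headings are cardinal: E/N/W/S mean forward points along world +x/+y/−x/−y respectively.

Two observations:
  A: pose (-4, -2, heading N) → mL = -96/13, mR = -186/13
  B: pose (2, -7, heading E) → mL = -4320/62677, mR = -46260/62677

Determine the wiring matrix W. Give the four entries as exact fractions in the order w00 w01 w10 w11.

-1 1 -1 -1/2

obs A: pose=(-4,-2,N) → sL=12, sR=60/13, mL=-96/13, mR=-186/13
obs B: pose=(2,-7,E) → sL=120/233, sR=120/269, mL=-4320/62677, mR=-46260/62677
sensor matrix S = [[12, 60/13], [120/233, 120/269]]; det S = 2424960/814801
solve [mL_A; mL_B] = S·[w00; w01] and [mR_A; mR_B] = S·[w10; w11]:
  w00 = -1, w01 = 1, w10 = -1, w11 = -1/2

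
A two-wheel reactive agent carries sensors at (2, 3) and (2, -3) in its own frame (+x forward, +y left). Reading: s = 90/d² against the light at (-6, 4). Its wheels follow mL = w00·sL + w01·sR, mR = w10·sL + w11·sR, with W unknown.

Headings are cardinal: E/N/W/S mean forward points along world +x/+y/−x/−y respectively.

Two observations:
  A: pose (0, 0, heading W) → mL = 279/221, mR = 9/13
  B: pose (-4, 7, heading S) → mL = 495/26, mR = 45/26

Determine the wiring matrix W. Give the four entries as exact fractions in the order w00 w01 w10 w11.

obs A: pose=(0,0,W) → sL=18/13, sR=90/17, mL=279/221, mR=9/13
obs B: pose=(-4,7,S) → sL=45/13, sR=45, mL=495/26, mR=45/26
sensor matrix S = [[18/13, 90/17], [45/13, 45]]; det S = 9720/221
solve [mL_A; mL_B] = S·[w00; w01] and [mR_A; mR_B] = S·[w10; w11]:
  w00 = -1, w01 = 1/2, w10 = 1/2, w11 = 0

-1 1/2 1/2 0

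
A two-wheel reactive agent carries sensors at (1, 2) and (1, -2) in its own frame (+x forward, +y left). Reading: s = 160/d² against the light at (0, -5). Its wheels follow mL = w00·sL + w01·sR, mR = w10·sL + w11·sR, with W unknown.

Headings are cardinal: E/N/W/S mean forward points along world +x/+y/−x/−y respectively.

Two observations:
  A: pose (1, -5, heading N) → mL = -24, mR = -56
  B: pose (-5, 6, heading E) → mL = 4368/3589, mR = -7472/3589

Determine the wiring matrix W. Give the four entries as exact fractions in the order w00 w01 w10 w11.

-1/2 1 -1/2 -1

obs A: pose=(1,-5,N) → sL=80, sR=16, mL=-24, mR=-56
obs B: pose=(-5,6,E) → sL=32/37, sR=160/97, mL=4368/3589, mR=-7472/3589
sensor matrix S = [[80, 16], [32/37, 160/97]]; det S = 423936/3589
solve [mL_A; mL_B] = S·[w00; w01] and [mR_A; mR_B] = S·[w10; w11]:
  w00 = -1/2, w01 = 1, w10 = -1/2, w11 = -1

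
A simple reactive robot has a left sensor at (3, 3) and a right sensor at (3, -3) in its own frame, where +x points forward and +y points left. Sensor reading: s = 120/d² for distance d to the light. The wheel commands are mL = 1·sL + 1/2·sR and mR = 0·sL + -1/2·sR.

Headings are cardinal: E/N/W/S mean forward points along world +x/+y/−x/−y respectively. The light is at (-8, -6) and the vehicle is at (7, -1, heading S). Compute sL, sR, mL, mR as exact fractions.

15/41 30/37 1170/1517 -15/37

left sensor world pos  = (10, -4); dL² = 328
right sensor world pos = (4, -4); dR² = 148
sL = 120/328 = 15/41
sR = 120/148 = 30/37
mL = 1·sL + 1/2·sR = 1170/1517
mR = 0·sL + -1/2·sR = -15/37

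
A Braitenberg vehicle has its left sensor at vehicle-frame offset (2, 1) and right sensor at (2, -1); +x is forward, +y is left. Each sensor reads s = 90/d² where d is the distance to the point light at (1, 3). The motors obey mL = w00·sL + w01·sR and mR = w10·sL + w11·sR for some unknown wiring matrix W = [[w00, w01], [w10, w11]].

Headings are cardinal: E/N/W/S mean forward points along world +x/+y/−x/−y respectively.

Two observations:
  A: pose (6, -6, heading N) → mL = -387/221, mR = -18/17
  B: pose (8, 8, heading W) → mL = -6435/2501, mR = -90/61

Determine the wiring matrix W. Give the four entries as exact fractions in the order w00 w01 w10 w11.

obs A: pose=(6,-6,N) → sL=18/13, sR=18/17, mL=-387/221, mR=-18/17
obs B: pose=(8,8,W) → sL=90/41, sR=90/61, mL=-6435/2501, mR=-90/61
sensor matrix S = [[18/13, 18/17], [90/41, 90/61]]; det S = -155520/552721
solve [mL_A; mL_B] = S·[w00; w01] and [mR_A; mR_B] = S·[w10; w11]:
  w00 = -1/2, w01 = -1, w10 = 0, w11 = -1

-1/2 -1 0 -1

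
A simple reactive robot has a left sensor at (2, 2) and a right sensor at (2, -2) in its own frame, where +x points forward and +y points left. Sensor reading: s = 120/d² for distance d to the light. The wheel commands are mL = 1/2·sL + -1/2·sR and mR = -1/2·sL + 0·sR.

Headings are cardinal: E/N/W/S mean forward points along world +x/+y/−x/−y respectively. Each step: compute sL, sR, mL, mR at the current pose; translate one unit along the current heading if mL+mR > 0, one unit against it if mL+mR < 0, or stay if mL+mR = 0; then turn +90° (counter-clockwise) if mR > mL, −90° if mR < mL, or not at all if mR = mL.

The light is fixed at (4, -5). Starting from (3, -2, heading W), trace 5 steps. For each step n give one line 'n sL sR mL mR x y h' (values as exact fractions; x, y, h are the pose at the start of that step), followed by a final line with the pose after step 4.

0 12 60/17 72/17 -6 3 -2 W
1 120/29 120/29 0 -60/29 4 -2 N
2 6 30 -12 -3 4 -3 E
3 24/5 120/17 -96/85 -12/5 3 -3 N
4 12 60 -24 -6 3 -4 E
final 2 -4 N

n=0: pose=(3,-2,W); sL=12, sR=60/17; mL=72/17, mR=-6; mL+mR=-30/17 → advance -1; mR−mL=-174/17 → turn -1·90°
n=1: pose=(4,-2,N); sL=120/29, sR=120/29; mL=0, mR=-60/29; mL+mR=-60/29 → advance -1; mR−mL=-60/29 → turn -1·90°
n=2: pose=(4,-3,E); sL=6, sR=30; mL=-12, mR=-3; mL+mR=-15 → advance -1; mR−mL=9 → turn +1·90°
n=3: pose=(3,-3,N); sL=24/5, sR=120/17; mL=-96/85, mR=-12/5; mL+mR=-60/17 → advance -1; mR−mL=-108/85 → turn -1·90°
n=4: pose=(3,-4,E); sL=12, sR=60; mL=-24, mR=-6; mL+mR=-30 → advance -1; mR−mL=18 → turn +1·90°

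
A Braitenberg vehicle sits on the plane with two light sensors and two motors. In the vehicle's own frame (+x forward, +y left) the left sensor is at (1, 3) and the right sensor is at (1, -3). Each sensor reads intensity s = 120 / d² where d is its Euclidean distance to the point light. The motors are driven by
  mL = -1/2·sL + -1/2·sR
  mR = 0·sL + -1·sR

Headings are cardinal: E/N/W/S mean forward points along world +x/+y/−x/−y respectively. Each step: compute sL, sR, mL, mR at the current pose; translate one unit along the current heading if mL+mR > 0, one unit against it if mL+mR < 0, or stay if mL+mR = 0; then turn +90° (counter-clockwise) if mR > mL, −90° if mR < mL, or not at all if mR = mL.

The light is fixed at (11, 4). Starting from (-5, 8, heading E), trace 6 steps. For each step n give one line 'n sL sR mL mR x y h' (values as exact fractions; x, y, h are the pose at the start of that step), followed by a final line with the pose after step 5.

0 60/137 60/113 -7500/15481 -60/113 -5 8 E
1 24/41 120/409 -7368/16769 -120/409 -6 8 S
2 3/8 6/13 -87/208 -6/13 -6 9 E
3 120/241 120/457 -41880/110137 -120/457 -7 9 S
4 12/37 60/149 -2004/5513 -60/149 -7 10 E
5 120/281 120/509 -47400/143029 -120/509 -8 10 S
final -8 11 E

n=0: pose=(-5,8,E); sL=60/137, sR=60/113; mL=-7500/15481, mR=-60/113; mL+mR=-15720/15481 → advance -1; mR−mL=-720/15481 → turn -1·90°
n=1: pose=(-6,8,S); sL=24/41, sR=120/409; mL=-7368/16769, mR=-120/409; mL+mR=-12288/16769 → advance -1; mR−mL=2448/16769 → turn +1·90°
n=2: pose=(-6,9,E); sL=3/8, sR=6/13; mL=-87/208, mR=-6/13; mL+mR=-183/208 → advance -1; mR−mL=-9/208 → turn -1·90°
n=3: pose=(-7,9,S); sL=120/241, sR=120/457; mL=-41880/110137, mR=-120/457; mL+mR=-70800/110137 → advance -1; mR−mL=12960/110137 → turn +1·90°
n=4: pose=(-7,10,E); sL=12/37, sR=60/149; mL=-2004/5513, mR=-60/149; mL+mR=-4224/5513 → advance -1; mR−mL=-216/5513 → turn -1·90°
n=5: pose=(-8,10,S); sL=120/281, sR=120/509; mL=-47400/143029, mR=-120/509; mL+mR=-81120/143029 → advance -1; mR−mL=13680/143029 → turn +1·90°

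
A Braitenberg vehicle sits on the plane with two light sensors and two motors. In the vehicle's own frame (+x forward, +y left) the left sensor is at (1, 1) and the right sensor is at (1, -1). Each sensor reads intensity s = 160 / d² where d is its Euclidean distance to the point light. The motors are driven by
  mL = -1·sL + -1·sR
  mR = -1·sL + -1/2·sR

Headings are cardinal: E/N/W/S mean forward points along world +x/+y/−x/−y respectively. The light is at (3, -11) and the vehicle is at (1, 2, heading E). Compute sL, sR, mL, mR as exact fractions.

left sensor world pos  = (2, 3); dL² = 197
right sensor world pos = (2, 1); dR² = 145
sL = 160/197 = 160/197
sR = 160/145 = 32/29
mL = -1·sL + -1·sR = -10944/5713
mR = -1·sL + -1/2·sR = -7792/5713

160/197 32/29 -10944/5713 -7792/5713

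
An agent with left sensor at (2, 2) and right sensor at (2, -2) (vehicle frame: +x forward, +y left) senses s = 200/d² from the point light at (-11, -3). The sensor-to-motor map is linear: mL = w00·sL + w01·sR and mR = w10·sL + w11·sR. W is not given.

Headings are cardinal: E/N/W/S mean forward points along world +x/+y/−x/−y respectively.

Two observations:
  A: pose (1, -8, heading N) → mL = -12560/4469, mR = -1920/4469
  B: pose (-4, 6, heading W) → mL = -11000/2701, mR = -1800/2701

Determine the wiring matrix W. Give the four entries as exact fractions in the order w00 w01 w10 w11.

obs A: pose=(1,-8,N) → sL=200/109, sR=40/41, mL=-12560/4469, mR=-1920/4469
obs B: pose=(-4,6,W) → sL=100/37, sR=100/73, mL=-11000/2701, mR=-1800/2701
sensor matrix S = [[200/109, 40/41], [100/37, 100/73]]; det S = -1488000/12070769
solve [mL_A; mL_B] = S·[w00; w01] and [mR_A; mR_B] = S·[w10; w11]:
  w00 = -1, w01 = -1, w10 = -1/2, w11 = 1/2

-1 -1 -1/2 1/2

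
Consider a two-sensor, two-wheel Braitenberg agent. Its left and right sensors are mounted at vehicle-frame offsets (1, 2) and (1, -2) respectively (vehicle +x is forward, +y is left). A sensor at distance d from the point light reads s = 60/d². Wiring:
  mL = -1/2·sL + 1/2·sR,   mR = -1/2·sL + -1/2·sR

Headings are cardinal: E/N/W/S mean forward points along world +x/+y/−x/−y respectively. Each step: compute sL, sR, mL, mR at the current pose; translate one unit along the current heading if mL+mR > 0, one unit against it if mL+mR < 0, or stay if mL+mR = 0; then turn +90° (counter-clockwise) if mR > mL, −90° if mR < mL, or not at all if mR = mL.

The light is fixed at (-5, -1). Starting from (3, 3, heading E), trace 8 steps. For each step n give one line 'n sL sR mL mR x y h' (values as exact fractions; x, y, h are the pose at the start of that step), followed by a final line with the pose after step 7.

0 20/39 12/17 64/663 -404/663 3 3 E
1 2/3 30/17 28/51 -62/51 2 3 S
2 4/3 12/17 -16/51 -52/51 2 4 W
3 5/6 15/34 -10/51 -65/102 3 4 N
4 20/39 12/17 64/663 -404/663 3 3 E
5 2/3 30/17 28/51 -62/51 2 3 S
6 4/3 12/17 -16/51 -52/51 2 4 W
7 5/6 15/34 -10/51 -65/102 3 4 N
final 3 3 E

n=0: pose=(3,3,E); sL=20/39, sR=12/17; mL=64/663, mR=-404/663; mL+mR=-20/39 → advance -1; mR−mL=-12/17 → turn -1·90°
n=1: pose=(2,3,S); sL=2/3, sR=30/17; mL=28/51, mR=-62/51; mL+mR=-2/3 → advance -1; mR−mL=-30/17 → turn -1·90°
n=2: pose=(2,4,W); sL=4/3, sR=12/17; mL=-16/51, mR=-52/51; mL+mR=-4/3 → advance -1; mR−mL=-12/17 → turn -1·90°
n=3: pose=(3,4,N); sL=5/6, sR=15/34; mL=-10/51, mR=-65/102; mL+mR=-5/6 → advance -1; mR−mL=-15/34 → turn -1·90°
n=4: pose=(3,3,E); sL=20/39, sR=12/17; mL=64/663, mR=-404/663; mL+mR=-20/39 → advance -1; mR−mL=-12/17 → turn -1·90°
n=5: pose=(2,3,S); sL=2/3, sR=30/17; mL=28/51, mR=-62/51; mL+mR=-2/3 → advance -1; mR−mL=-30/17 → turn -1·90°
n=6: pose=(2,4,W); sL=4/3, sR=12/17; mL=-16/51, mR=-52/51; mL+mR=-4/3 → advance -1; mR−mL=-12/17 → turn -1·90°
n=7: pose=(3,4,N); sL=5/6, sR=15/34; mL=-10/51, mR=-65/102; mL+mR=-5/6 → advance -1; mR−mL=-15/34 → turn -1·90°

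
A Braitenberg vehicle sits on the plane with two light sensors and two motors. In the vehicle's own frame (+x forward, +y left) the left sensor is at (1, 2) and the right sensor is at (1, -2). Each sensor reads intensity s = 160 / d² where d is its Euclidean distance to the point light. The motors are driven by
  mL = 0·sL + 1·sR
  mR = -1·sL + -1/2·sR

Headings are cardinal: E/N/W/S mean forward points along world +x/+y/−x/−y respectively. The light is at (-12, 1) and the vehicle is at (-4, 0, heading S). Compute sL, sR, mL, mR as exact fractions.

left sensor world pos  = (-2, -1); dL² = 104
right sensor world pos = (-6, -1); dR² = 40
sL = 160/104 = 20/13
sR = 160/40 = 4
mL = 0·sL + 1·sR = 4
mR = -1·sL + -1/2·sR = -46/13

20/13 4 4 -46/13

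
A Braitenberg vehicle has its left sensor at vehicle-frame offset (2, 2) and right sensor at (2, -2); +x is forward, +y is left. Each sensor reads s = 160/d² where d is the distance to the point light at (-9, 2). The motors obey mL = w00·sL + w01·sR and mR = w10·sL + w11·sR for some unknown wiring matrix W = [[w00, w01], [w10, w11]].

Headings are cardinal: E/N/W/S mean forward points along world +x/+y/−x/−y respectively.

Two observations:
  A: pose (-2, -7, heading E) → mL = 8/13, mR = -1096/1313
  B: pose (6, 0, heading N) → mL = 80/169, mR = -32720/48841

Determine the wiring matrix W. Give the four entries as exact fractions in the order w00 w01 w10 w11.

obs A: pose=(-2,-7,E) → sL=16/13, sR=80/101, mL=8/13, mR=-1096/1313
obs B: pose=(6,0,N) → sL=160/169, sR=160/289, mL=80/169, mR=-32720/48841
sensor matrix S = [[16/13, 80/101], [160/169, 160/289]]; det S = -337920/4932941
solve [mL_A; mL_B] = S·[w00; w01] and [mR_A; mR_B] = S·[w10; w11]:
  w00 = 1/2, w01 = 0, w10 = -1, w11 = 1/2

1/2 0 -1 1/2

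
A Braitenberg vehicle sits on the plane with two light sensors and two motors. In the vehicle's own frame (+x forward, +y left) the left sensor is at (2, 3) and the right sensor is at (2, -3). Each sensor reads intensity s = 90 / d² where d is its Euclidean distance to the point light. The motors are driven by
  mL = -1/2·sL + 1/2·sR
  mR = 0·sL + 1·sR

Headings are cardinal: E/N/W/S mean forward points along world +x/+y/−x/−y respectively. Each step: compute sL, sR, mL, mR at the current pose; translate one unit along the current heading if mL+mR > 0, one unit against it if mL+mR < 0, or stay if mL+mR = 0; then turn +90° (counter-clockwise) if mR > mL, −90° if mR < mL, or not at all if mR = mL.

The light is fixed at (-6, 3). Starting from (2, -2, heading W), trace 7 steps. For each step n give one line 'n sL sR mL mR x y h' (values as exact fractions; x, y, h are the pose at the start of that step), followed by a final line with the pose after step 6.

n=0: pose=(2,-2,W); sL=9/10, sR=9/4; mL=27/40, mR=9/4; mL+mR=117/40 → advance +1; mR−mL=63/40 → turn +1·90°
n=1: pose=(1,-2,S); sL=90/149, sR=18/13; mL=756/1937, mR=18/13; mL+mR=3438/1937 → advance +1; mR−mL=1926/1937 → turn +1·90°
n=2: pose=(1,-3,E); sL=1, sR=5/9; mL=-2/9, mR=5/9; mL+mR=1/3 → advance +1; mR−mL=7/9 → turn +1·90°
n=3: pose=(2,-3,N); sL=90/41, sR=90/137; mL=-4320/5617, mR=90/137; mL+mR=-630/5617 → advance -1; mR−mL=8010/5617 → turn +1·90°
n=4: pose=(2,-4,W); sL=45/68, sR=45/26; mL=945/1768, mR=45/26; mL+mR=4005/1768 → advance +1; mR−mL=2115/1768 → turn +1·90°
n=5: pose=(1,-4,S); sL=90/181, sR=90/97; mL=3780/17557, mR=90/97; mL+mR=20070/17557 → advance +1; mR−mL=12510/17557 → turn +1·90°
n=6: pose=(1,-5,E); sL=45/53, sR=45/101; mL=-1080/5353, mR=45/101; mL+mR=1305/5353 → advance +1; mR−mL=3465/5353 → turn +1·90°

0 9/10 9/4 27/40 9/4 2 -2 W
1 90/149 18/13 756/1937 18/13 1 -2 S
2 1 5/9 -2/9 5/9 1 -3 E
3 90/41 90/137 -4320/5617 90/137 2 -3 N
4 45/68 45/26 945/1768 45/26 2 -4 W
5 90/181 90/97 3780/17557 90/97 1 -4 S
6 45/53 45/101 -1080/5353 45/101 1 -5 E
final 2 -5 N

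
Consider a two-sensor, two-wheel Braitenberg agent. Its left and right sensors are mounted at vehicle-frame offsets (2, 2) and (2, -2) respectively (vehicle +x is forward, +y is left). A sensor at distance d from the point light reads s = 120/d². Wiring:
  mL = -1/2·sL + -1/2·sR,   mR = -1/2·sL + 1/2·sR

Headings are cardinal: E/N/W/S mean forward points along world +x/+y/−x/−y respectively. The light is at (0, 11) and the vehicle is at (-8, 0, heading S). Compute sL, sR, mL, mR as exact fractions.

left sensor world pos  = (-6, -2); dL² = 205
right sensor world pos = (-10, -2); dR² = 269
sL = 120/205 = 24/41
sR = 120/269 = 120/269
mL = -1/2·sL + -1/2·sR = -5688/11029
mR = -1/2·sL + 1/2·sR = -768/11029

24/41 120/269 -5688/11029 -768/11029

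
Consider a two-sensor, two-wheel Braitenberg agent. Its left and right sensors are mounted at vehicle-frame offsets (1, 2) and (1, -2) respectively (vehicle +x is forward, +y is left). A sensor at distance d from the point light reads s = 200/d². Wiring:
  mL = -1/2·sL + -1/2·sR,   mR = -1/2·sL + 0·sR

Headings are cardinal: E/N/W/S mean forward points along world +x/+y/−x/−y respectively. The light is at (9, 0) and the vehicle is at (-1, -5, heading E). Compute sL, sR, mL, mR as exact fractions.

20/9 20/13 -220/117 -10/9

left sensor world pos  = (0, -3); dL² = 90
right sensor world pos = (0, -7); dR² = 130
sL = 200/90 = 20/9
sR = 200/130 = 20/13
mL = -1/2·sL + -1/2·sR = -220/117
mR = -1/2·sL + 0·sR = -10/9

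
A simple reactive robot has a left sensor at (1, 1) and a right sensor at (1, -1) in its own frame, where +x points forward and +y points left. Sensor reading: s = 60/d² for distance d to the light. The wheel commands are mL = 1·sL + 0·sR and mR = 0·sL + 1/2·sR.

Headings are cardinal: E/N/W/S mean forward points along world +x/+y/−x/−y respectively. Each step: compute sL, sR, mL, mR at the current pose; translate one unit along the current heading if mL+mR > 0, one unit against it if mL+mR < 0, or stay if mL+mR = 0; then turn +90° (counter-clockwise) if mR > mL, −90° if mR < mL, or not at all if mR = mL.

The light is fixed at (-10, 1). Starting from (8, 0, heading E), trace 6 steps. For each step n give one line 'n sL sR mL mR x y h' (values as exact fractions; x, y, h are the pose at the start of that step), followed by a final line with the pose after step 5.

0 60/361 12/73 60/361 6/73 8 0 E
1 15/101 15/82 15/101 15/164 9 0 S
2 20/111 12/65 20/111 6/65 9 -1 W
3 6/29 30/181 6/29 15/181 8 -1 N
4 60/361 12/73 60/361 6/73 8 0 E
5 15/101 15/82 15/101 15/164 9 0 S
final 9 -1 W

n=0: pose=(8,0,E); sL=60/361, sR=12/73; mL=60/361, mR=6/73; mL+mR=6546/26353 → advance +1; mR−mL=-2214/26353 → turn -1·90°
n=1: pose=(9,0,S); sL=15/101, sR=15/82; mL=15/101, mR=15/164; mL+mR=3975/16564 → advance +1; mR−mL=-945/16564 → turn -1·90°
n=2: pose=(9,-1,W); sL=20/111, sR=12/65; mL=20/111, mR=6/65; mL+mR=1966/7215 → advance +1; mR−mL=-634/7215 → turn -1·90°
n=3: pose=(8,-1,N); sL=6/29, sR=30/181; mL=6/29, mR=15/181; mL+mR=1521/5249 → advance +1; mR−mL=-651/5249 → turn -1·90°
n=4: pose=(8,0,E); sL=60/361, sR=12/73; mL=60/361, mR=6/73; mL+mR=6546/26353 → advance +1; mR−mL=-2214/26353 → turn -1·90°
n=5: pose=(9,0,S); sL=15/101, sR=15/82; mL=15/101, mR=15/164; mL+mR=3975/16564 → advance +1; mR−mL=-945/16564 → turn -1·90°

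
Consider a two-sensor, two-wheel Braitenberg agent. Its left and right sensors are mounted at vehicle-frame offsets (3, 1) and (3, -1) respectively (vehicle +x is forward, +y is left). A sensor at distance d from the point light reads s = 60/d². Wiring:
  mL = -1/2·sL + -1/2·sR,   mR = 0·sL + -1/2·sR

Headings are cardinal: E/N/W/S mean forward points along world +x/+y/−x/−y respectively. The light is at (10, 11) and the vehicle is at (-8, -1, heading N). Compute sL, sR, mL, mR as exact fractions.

left sensor world pos  = (-9, 2); dL² = 442
right sensor world pos = (-7, 2); dR² = 370
sL = 60/442 = 30/221
sR = 60/370 = 6/37
mL = -1/2·sL + -1/2·sR = -1218/8177
mR = 0·sL + -1/2·sR = -3/37

30/221 6/37 -1218/8177 -3/37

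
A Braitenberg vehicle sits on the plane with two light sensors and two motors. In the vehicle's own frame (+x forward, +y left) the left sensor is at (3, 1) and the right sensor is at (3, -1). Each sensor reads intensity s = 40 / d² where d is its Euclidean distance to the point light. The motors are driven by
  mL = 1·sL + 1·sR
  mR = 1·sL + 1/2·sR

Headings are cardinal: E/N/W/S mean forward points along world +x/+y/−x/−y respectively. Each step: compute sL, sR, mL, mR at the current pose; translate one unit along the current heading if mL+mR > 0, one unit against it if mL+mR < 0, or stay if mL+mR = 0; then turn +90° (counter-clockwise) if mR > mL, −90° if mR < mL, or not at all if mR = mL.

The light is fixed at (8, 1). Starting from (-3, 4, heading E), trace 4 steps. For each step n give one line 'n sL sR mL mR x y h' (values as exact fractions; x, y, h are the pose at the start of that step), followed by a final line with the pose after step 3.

n=0: pose=(-3,4,E); sL=1/2, sR=10/17; mL=37/34, mR=27/34; mL+mR=32/17 → advance +1; mR−mL=-5/17 → turn -1·90°
n=1: pose=(-2,4,S); sL=40/81, sR=40/121; mL=8080/9801, mR=6460/9801; mL+mR=14540/9801 → advance +1; mR−mL=-20/121 → turn -1·90°
n=2: pose=(-2,3,W); sL=4/17, sR=20/89; mL=696/1513, mR=526/1513; mL+mR=1222/1513 → advance +1; mR−mL=-10/89 → turn -1·90°
n=3: pose=(-3,3,N); sL=40/169, sR=8/25; mL=2352/4225, mR=1676/4225; mL+mR=4028/4225 → advance +1; mR−mL=-4/25 → turn -1·90°

0 1/2 10/17 37/34 27/34 -3 4 E
1 40/81 40/121 8080/9801 6460/9801 -2 4 S
2 4/17 20/89 696/1513 526/1513 -2 3 W
3 40/169 8/25 2352/4225 1676/4225 -3 3 N
final -3 4 E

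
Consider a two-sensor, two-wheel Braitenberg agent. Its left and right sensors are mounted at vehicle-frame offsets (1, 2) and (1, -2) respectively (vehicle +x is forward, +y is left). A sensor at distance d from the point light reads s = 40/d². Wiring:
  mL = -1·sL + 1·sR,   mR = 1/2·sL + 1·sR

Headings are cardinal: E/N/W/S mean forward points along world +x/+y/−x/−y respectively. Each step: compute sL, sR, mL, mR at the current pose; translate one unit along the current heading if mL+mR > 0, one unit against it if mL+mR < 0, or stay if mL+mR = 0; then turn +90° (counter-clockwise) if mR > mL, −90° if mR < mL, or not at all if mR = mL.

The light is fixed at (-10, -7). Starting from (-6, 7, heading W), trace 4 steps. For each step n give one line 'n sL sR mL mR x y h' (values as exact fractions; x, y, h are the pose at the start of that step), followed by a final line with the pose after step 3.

n=0: pose=(-6,7,W); sL=40/153, sR=8/53; mL=-896/8109, mR=2284/8109; mL+mR=1388/8109 → advance +1; mR−mL=20/51 → turn +1·90°
n=1: pose=(-7,7,S); sL=20/97, sR=4/17; mL=48/1649, mR=558/1649; mL+mR=606/1649 → advance +1; mR−mL=30/97 → turn +1·90°
n=2: pose=(-7,6,E); sL=40/241, sR=40/137; mL=4160/33017, mR=12380/33017; mL+mR=16540/33017 → advance +1; mR−mL=60/241 → turn +1·90°
n=3: pose=(-6,6,N); sL=1/5, sR=5/29; mL=-4/145, mR=79/290; mL+mR=71/290 → advance +1; mR−mL=3/10 → turn +1·90°

0 40/153 8/53 -896/8109 2284/8109 -6 7 W
1 20/97 4/17 48/1649 558/1649 -7 7 S
2 40/241 40/137 4160/33017 12380/33017 -7 6 E
3 1/5 5/29 -4/145 79/290 -6 6 N
final -6 7 W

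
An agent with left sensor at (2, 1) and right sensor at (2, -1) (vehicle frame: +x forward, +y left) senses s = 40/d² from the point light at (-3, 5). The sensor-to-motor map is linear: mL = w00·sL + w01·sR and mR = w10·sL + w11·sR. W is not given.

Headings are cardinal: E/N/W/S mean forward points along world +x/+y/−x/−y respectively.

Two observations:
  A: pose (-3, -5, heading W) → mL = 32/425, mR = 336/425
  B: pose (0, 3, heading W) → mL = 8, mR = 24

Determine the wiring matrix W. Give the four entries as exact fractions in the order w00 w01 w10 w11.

obs A: pose=(-3,-5,W) → sL=8/25, sR=8/17, mL=32/425, mR=336/425
obs B: pose=(0,3,W) → sL=4, sR=20, mL=8, mR=24
sensor matrix S = [[8/25, 8/17], [4, 20]]; det S = 384/85
solve [mL_A; mL_B] = S·[w00; w01] and [mR_A; mR_B] = S·[w10; w11]:
  w00 = -1/2, w01 = 1/2, w10 = 1, w11 = 1

-1/2 1/2 1 1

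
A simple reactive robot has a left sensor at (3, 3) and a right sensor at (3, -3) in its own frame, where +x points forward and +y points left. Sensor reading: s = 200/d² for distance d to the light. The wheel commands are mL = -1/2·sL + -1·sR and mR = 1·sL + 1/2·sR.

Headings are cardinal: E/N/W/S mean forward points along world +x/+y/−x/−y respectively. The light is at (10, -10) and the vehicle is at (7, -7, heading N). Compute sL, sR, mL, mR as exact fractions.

25/9 50/9 -125/18 50/9

left sensor world pos  = (4, -4); dL² = 72
right sensor world pos = (10, -4); dR² = 36
sL = 200/72 = 25/9
sR = 200/36 = 50/9
mL = -1/2·sL + -1·sR = -125/18
mR = 1·sL + 1/2·sR = 50/9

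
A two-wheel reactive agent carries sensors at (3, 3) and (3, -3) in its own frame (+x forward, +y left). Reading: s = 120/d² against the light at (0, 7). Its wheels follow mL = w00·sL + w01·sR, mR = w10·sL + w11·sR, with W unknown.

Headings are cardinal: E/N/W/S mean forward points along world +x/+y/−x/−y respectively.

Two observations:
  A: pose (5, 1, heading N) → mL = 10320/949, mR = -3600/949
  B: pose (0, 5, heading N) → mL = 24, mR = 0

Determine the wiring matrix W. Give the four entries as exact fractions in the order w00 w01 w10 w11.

obs A: pose=(5,1,N) → sL=120/13, sR=120/73, mL=10320/949, mR=-3600/949
obs B: pose=(0,5,N) → sL=12, sR=12, mL=24, mR=0
sensor matrix S = [[120/13, 120/73], [12, 12]]; det S = 86400/949
solve [mL_A; mL_B] = S·[w00; w01] and [mR_A; mR_B] = S·[w10; w11]:
  w00 = 1, w01 = 1, w10 = -1/2, w11 = 1/2

1 1 -1/2 1/2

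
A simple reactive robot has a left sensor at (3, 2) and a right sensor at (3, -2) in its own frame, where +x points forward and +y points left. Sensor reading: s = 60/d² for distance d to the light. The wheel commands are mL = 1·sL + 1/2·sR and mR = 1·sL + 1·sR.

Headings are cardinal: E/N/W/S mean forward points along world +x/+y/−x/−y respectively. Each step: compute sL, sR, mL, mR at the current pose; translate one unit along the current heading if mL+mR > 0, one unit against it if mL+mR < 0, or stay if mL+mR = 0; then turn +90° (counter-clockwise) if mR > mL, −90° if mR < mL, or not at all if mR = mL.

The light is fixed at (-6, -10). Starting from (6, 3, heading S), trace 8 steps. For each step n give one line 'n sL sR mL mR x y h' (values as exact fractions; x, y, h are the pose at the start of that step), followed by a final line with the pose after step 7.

n=0: pose=(6,3,S); sL=15/74, sR=3/10; mL=261/740, mR=93/185; mL+mR=633/740 → advance +1; mR−mL=3/20 → turn +1·90°
n=1: pose=(6,2,E); sL=60/421, sR=12/65; mL=6426/27365, mR=8952/27365; mL+mR=15378/27365 → advance +1; mR−mL=6/65 → turn +1·90°
n=2: pose=(7,2,N); sL=30/173, sR=2/15; mL=623/2595, mR=796/2595; mL+mR=473/865 → advance +1; mR−mL=1/15 → turn +1·90°
n=3: pose=(7,3,W); sL=60/221, sR=12/65; mL=402/1105, mR=504/1105; mL+mR=906/1105 → advance +1; mR−mL=6/65 → turn +1·90°
n=4: pose=(6,3,S); sL=15/74, sR=3/10; mL=261/740, mR=93/185; mL+mR=633/740 → advance +1; mR−mL=3/20 → turn +1·90°
n=5: pose=(6,2,E); sL=60/421, sR=12/65; mL=6426/27365, mR=8952/27365; mL+mR=15378/27365 → advance +1; mR−mL=6/65 → turn +1·90°
n=6: pose=(7,2,N); sL=30/173, sR=2/15; mL=623/2595, mR=796/2595; mL+mR=473/865 → advance +1; mR−mL=1/15 → turn +1·90°
n=7: pose=(7,3,W); sL=60/221, sR=12/65; mL=402/1105, mR=504/1105; mL+mR=906/1105 → advance +1; mR−mL=6/65 → turn +1·90°

0 15/74 3/10 261/740 93/185 6 3 S
1 60/421 12/65 6426/27365 8952/27365 6 2 E
2 30/173 2/15 623/2595 796/2595 7 2 N
3 60/221 12/65 402/1105 504/1105 7 3 W
4 15/74 3/10 261/740 93/185 6 3 S
5 60/421 12/65 6426/27365 8952/27365 6 2 E
6 30/173 2/15 623/2595 796/2595 7 2 N
7 60/221 12/65 402/1105 504/1105 7 3 W
final 6 3 S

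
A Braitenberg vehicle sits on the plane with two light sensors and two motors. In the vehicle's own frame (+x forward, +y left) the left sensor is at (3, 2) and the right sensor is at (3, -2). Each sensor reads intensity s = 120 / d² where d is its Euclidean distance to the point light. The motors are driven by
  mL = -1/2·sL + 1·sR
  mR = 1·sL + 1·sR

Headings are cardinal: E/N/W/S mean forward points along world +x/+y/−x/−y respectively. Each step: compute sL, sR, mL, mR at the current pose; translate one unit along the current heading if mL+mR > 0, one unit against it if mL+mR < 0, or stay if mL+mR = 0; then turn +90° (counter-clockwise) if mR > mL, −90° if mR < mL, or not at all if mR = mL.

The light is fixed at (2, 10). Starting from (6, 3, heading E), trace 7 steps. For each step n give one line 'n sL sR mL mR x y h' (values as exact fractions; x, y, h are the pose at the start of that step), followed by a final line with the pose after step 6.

n=0: pose=(6,3,E); sL=60/37, sR=12/13; mL=54/481, mR=1224/481; mL+mR=1278/481 → advance +1; mR−mL=90/37 → turn +1·90°
n=1: pose=(7,3,N); sL=24/5, sR=24/13; mL=-36/65, mR=432/65; mL+mR=396/65 → advance +1; mR−mL=36/5 → turn +1·90°
n=2: pose=(7,4,W); sL=30/17, sR=6; mL=87/17, mR=132/17; mL+mR=219/17 → advance +1; mR−mL=45/17 → turn +1·90°
n=3: pose=(6,4,S); sL=40/39, sR=24/17; mL=596/663, mR=1616/663; mL+mR=2212/663 → advance +1; mR−mL=20/13 → turn +1·90°
n=4: pose=(6,3,E); sL=60/37, sR=12/13; mL=54/481, mR=1224/481; mL+mR=1278/481 → advance +1; mR−mL=90/37 → turn +1·90°
n=5: pose=(7,3,N); sL=24/5, sR=24/13; mL=-36/65, mR=432/65; mL+mR=396/65 → advance +1; mR−mL=36/5 → turn +1·90°
n=6: pose=(7,4,W); sL=30/17, sR=6; mL=87/17, mR=132/17; mL+mR=219/17 → advance +1; mR−mL=45/17 → turn +1·90°

0 60/37 12/13 54/481 1224/481 6 3 E
1 24/5 24/13 -36/65 432/65 7 3 N
2 30/17 6 87/17 132/17 7 4 W
3 40/39 24/17 596/663 1616/663 6 4 S
4 60/37 12/13 54/481 1224/481 6 3 E
5 24/5 24/13 -36/65 432/65 7 3 N
6 30/17 6 87/17 132/17 7 4 W
final 6 4 S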